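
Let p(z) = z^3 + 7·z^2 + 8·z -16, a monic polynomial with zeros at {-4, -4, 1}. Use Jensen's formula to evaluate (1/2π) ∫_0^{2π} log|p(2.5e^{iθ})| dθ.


Zeros: -4, -4, 1; r = 2.5.
Inside |z| < r: 1. Outside (|z| ≥ r): -4, -4.
p(0) = -16, so log|p(0)| = log(16) = 2.7726.
Apply Jensen: I(r) = log|p(0)| + Σ_k log(r/|z_k|), summed over zeros inside |z| < r.
  log(r/|z_k|) for z_k = 1: log(2.5/1) = 0.9163
  Outside zeros (-4, -4) contribute nothing to the Jensen sum.
Sum over inside zeros: 0.9163.
I(r) = log|p(0)| + (inside sum) = 2.7726 + 0.9163 = 3.6889.
Note: since some zeros are outside |z| ≤ r, the simplified n·log(r) form does NOT apply — only the inside zeros contribute.

I(r) ≈ 3.6889.


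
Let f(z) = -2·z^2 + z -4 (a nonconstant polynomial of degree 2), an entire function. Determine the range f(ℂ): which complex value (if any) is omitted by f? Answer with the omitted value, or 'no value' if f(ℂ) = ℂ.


Little Picard bounds the complement of f(ℂ) to at most one point.
For every w ∈ ℂ, the equation p(z) − w = 0 is a nonconstant polynomial in z and hence has at least one root by the fundamental theorem of algebra. So p is surjective onto ℂ, omitting no value.

Omitted value: no value.


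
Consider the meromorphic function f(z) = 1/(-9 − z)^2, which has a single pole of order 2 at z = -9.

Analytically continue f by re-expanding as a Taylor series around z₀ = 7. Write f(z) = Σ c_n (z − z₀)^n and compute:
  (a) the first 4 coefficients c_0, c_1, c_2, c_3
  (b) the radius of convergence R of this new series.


Let w = z − z₀, so z = z₀ + w.
Then -9 − z = -9 − (z₀ + w) = (-9 − z₀) − w = -16 − w.
f(z) = 1/(-16 − w)^2 = (1/(-16)^2) · (1 − w/(-16))^{−2}.
By the binomial series (1−u)^{−2} = Σ_{n≥0} C(n+1, 1) u^n for |u|<1, with u = w/(-16):
  c_n = C(n+1, 1) / (-16)^(n+2).
  c_0 = 1/(-16)^2 = 1/256.
  c_1 = 2/(-16)^3 = -1/2048.
  c_2 = 3/(-16)^4 = 3/65536.
  c_3 = 4/(-16)^5 = -1/262144.
The series is valid for |w/d| < 1, i.e. |z − z₀| < |d|.
Radius of convergence: R = |-9 − z₀| = |-16| = 16 (distance from z₀ to the singularity z = -9).

c_0 = 1/256, c_1 = -1/2048, c_2 = 3/65536, c_3 = -1/262144; R = 16.


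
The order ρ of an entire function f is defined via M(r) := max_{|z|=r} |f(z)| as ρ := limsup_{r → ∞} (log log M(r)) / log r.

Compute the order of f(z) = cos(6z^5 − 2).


Write cos(w) = (e^{iw} ± e^{−iw})/(2 or 2i), so |cos(w)| ≤ e^{|w|}. With w = 6z^5 − 2, |w| ≤ 6r^5 + 2 on |z|=r, giving M(r) ≤ e^{6r^5 + 2} and ρ ≤ 5. For the lower bound, choose z on |z|=r with 6z^5 purely imaginary of modulus 6r^5; then |cos(6z^5 − 2)| grows like e^{6r^5}/2, so ρ ≥ 5. Hence ρ = 5.
Therefore ρ = 5.

Order ρ = 5.


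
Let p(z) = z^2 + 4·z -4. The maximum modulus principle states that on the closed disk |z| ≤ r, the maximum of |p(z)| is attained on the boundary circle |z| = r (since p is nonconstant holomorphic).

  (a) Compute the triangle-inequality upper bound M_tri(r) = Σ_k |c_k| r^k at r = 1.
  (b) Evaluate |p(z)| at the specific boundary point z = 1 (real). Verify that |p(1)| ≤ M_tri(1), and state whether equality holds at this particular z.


Coefficients: c_0 = -4, c_1 = 4, c_2 = 1. Radius r = 1.
Part (a). Triangle bound: M_tri(r) = Σ_k |c_k| r^k
  = |-4|·1^0 + |4|·1^1 + |1|·1^2
  = 4 + 4 + 1 = 9.
This bounds M(r) := max_{|z|=r} |p(z)| from above; equality holds iff all terms c_k z^k can be made to align in phase at a single z on |z|=r.
Part (b). At z = 1 (real, on the circle |z| = r):
  p(1) = (-4)·1^0 + (4)·1^1 + (1)·1^2 = 1.
  |p(1)| = 1.
Check: |p(1)| = 1 ≤ 9 = M_tri(1). ✓ Equality does not hold at z = 1 (the coefficients have mixed signs, so the terms do not all align in phase there).

M_tri(1) = 9; |p(1)| = 1; equality at z=1: no.


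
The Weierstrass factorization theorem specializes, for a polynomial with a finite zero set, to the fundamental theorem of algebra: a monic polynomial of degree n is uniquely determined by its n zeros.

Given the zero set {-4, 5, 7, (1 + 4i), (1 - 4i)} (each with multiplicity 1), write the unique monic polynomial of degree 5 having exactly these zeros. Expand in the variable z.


The polynomial is p(z) = ∏_{α ∈ S} (z − α), where S = {-4, 5, 7, (1 + 4i), (1 - 4i)}.
Expanding the product yields: p(z) = z^5 -10·z^4 + 20·z^3 + 30·z^2 -501·z + 2380.
Note conjugate pairs combine to real quadratics: (z − (1+4i))(z − (1−4i)) = z² − 2z + 17.
The resulting polynomial has degree 5 and real coefficients as required.

p(z) = z^5 -10·z^4 + 20·z^3 + 30·z^2 -501·z + 2380.


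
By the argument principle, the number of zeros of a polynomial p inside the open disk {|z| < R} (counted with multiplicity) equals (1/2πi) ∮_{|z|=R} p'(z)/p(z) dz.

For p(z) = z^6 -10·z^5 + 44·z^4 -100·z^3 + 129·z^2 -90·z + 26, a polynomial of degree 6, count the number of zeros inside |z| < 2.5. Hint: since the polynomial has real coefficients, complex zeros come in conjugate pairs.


The zeros of p are: (1 + 1i), (1 - 1i), 1, 1, (3 + 2i), (3 - 2i).
Their magnitudes are: 1.414, 1.414, 1, 1, 3.606, 3.606.
Zeros with |z| < R = 2.5: (1 + 1i), (1 - 1i), 1, 1.
Count = 4.
By the argument principle, (1/2πi) ∮_{|z|=R} p'(z)/p(z) dz equals exactly this count.

Number of zeros inside |z| < 2.5: 4.


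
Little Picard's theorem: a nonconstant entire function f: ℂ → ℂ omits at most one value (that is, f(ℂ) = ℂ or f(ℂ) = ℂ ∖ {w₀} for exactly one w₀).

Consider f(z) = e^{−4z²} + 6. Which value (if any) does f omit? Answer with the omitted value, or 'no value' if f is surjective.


Little Picard bounds the complement of f(ℂ) to at most one point.
The exponent g(z) = −4z² is a nonconstant polynomial, hence surjective onto ℂ. So e^{g(z)} takes every value in {e^w : w ∈ ℂ} = ℂ ∖ {0}. Adding 6 shifts the range to ℂ ∖ {6}. f omits exactly 6.

Omitted value: 6.


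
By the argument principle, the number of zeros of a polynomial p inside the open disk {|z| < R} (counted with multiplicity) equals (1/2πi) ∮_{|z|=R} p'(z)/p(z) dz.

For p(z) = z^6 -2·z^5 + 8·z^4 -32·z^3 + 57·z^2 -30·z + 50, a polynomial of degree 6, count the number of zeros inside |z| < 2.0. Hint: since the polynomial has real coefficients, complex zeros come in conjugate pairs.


The zeros of p are: (0 + 1i), (0 - 1i), (-1 + 3i), (-1 - 3i), (2 + 1i), (2 - 1i).
Their magnitudes are: 1, 1, 3.162, 3.162, 2.236, 2.236.
Zeros with |z| < R = 2.0: (0 + 1i), (0 - 1i).
Count = 2.
By the argument principle, (1/2πi) ∮_{|z|=R} p'(z)/p(z) dz equals exactly this count.

Number of zeros inside |z| < 2.0: 2.


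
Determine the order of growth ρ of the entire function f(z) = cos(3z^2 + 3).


Write cos(w) = (e^{iw} ± e^{−iw})/(2 or 2i), so |cos(w)| ≤ e^{|w|}. With w = 3z^2 + 3, |w| ≤ 3r^2 + 3 on |z|=r, giving M(r) ≤ e^{3r^2 + 3} and ρ ≤ 2. For the lower bound, choose z on |z|=r with 3z^2 purely imaginary of modulus 3r^2; then |cos(3z^2 + 3)| grows like e^{3r^2}/2, so ρ ≥ 2. Hence ρ = 2.
Therefore ρ = 2.

Order ρ = 2.


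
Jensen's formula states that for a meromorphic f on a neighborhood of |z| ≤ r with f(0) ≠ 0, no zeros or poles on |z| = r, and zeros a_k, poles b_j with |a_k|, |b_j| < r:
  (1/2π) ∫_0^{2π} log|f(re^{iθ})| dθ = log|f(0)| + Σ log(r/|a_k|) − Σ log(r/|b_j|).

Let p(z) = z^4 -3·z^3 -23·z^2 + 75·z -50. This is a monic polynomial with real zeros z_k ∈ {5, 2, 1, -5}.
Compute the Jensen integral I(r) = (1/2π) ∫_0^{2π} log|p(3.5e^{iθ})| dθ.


Zeros: -5, 1, 2, 5; r = 3.5.
Inside |z| < r: 1, 2. Outside (|z| ≥ r): -5, 5.
p(0) = -50, so log|p(0)| = log(50) = 3.9120.
Apply Jensen: I(r) = log|p(0)| + Σ_k log(r/|z_k|), summed over zeros inside |z| < r.
  log(r/|z_k|) for z_k = 2: log(3.5/2) = 0.5596
  log(r/|z_k|) for z_k = 1: log(3.5/1) = 1.2528
  Outside zeros (-5, 5) contribute nothing to the Jensen sum.
Sum over inside zeros: 1.8124.
I(r) = log|p(0)| + (inside sum) = 3.9120 + 1.8124 = 5.7244.
Note: since some zeros are outside |z| ≤ r, the simplified n·log(r) form does NOT apply — only the inside zeros contribute.

I(r) ≈ 5.7244.


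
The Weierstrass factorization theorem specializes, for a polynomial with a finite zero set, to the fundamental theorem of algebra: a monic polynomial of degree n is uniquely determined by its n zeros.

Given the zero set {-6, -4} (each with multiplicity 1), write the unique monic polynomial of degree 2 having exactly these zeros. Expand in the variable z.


The polynomial is p(z) = ∏_{α ∈ S} (z − α), where S = {-6, -4}.
Expanding the product yields: p(z) = z^2 + 10·z + 24.
The resulting polynomial has degree 2 and real coefficients as required.

p(z) = z^2 + 10·z + 24.


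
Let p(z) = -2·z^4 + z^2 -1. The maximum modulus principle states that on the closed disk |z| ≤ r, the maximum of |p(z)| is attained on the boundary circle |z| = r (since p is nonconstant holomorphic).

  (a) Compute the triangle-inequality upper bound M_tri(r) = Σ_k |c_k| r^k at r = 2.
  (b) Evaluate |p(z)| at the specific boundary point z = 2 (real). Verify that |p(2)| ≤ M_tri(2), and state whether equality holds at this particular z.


Coefficients: c_0 = -1, c_1 = 0, c_2 = 1, c_3 = 0, c_4 = -2. Radius r = 2.
Part (a). Triangle bound: M_tri(r) = Σ_k |c_k| r^k
  = |-1|·2^0 + |0|·2^1 + |1|·2^2 + |0|·2^3 + |-2|·2^4
  = 1 + 0 + 4 + 0 + 32 = 37.
This bounds M(r) := max_{|z|=r} |p(z)| from above; equality holds iff all terms c_k z^k can be made to align in phase at a single z on |z|=r.
Part (b). At z = 2 (real, on the circle |z| = r):
  p(2) = (-1)·2^0 + (0)·2^1 + (1)·2^2 + (0)·2^3 + (-2)·2^4 = -29.
  |p(2)| = 29.
Check: |p(2)| = 29 ≤ 37 = M_tri(2). ✓ Equality does not hold at z = 2 (the coefficients have mixed signs, so the terms do not all align in phase there).

M_tri(2) = 37; |p(2)| = 29; equality at z=2: no.


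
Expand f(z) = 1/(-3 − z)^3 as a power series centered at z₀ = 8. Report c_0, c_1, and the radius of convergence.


Let w = z − z₀, so z = z₀ + w.
Then -3 − z = -3 − (z₀ + w) = (-3 − z₀) − w = -11 − w.
f(z) = 1/(-11 − w)^3 = (1/(-11)^3) · (1 − w/(-11))^{−3}.
By the binomial series (1−u)^{−3} = Σ_{n≥0} C(n+2, 2) u^n for |u|<1, with u = w/(-11):
  c_n = C(n+2, 2) / (-11)^(n+3).
  c_0 = 1/(-11)^3 = -1/1331.
  c_1 = 3/(-11)^4 = 3/14641.
The series is valid for |w/d| < 1, i.e. |z − z₀| < |d|.
Radius of convergence: R = |-3 − z₀| = |-11| = 11 (distance from z₀ to the singularity z = -3).

c_0 = -1/1331, c_1 = 3/14641; R = 11.


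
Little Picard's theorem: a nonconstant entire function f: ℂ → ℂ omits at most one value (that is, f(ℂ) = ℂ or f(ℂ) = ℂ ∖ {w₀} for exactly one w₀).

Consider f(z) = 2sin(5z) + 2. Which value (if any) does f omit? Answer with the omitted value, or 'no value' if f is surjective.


Little Picard bounds the complement of f(ℂ) to at most one point.
sin is entire and surjective onto ℂ: for every w ∈ ℂ, sin(ζ) = w has a solution ζ ∈ ℂ (e.g., via the complex inverse arcsin). With ζ = 5z this gives z = ζ/(5). Then 2·sin(5z) takes every value in 2·ℂ = ℂ, and adding 2 is a bijection of ℂ. So f is surjective and omits no value. (Note: only on the real line is sin bounded by [−1, 1].)

Omitted value: no value.


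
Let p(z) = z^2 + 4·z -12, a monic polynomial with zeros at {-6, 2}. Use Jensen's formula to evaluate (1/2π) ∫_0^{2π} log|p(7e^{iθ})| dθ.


Zeros: -6, 2; r = 7.
Inside |z| < r: -6, 2. Outside (|z| ≥ r): ∅.
p(0) = -12, so log|p(0)| = log(12) = 2.4849.
Apply Jensen: I(r) = log|p(0)| + Σ_k log(r/|z_k|), summed over zeros inside |z| < r.
  log(r/|z_k|) for z_k = -6: log(7/6) = 0.1542
  log(r/|z_k|) for z_k = 2: log(7/2) = 1.2528
Sum over inside zeros: 1.4069.
I(r) = log|p(0)| + (inside sum) = 2.4849 + 1.4069 = 3.8918.
Closed form (all zeros inside, monic): I(r) = n·log(r) = 2·log(7) = 3.8918. ✓

I(r) ≈ 3.8918.


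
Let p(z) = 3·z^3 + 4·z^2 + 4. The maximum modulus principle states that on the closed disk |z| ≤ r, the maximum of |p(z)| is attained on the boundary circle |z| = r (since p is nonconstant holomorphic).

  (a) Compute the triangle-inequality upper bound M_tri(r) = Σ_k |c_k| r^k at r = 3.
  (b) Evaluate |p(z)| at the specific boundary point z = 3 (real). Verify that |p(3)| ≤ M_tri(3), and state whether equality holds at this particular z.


Coefficients: c_0 = 4, c_1 = 0, c_2 = 4, c_3 = 3. Radius r = 3.
Part (a). Triangle bound: M_tri(r) = Σ_k |c_k| r^k
  = |4|·3^0 + |0|·3^1 + |4|·3^2 + |3|·3^3
  = 4 + 0 + 36 + 81 = 121.
This bounds M(r) := max_{|z|=r} |p(z)| from above; equality holds iff all terms c_k z^k can be made to align in phase at a single z on |z|=r.
Part (b). At z = 3 (real, on the circle |z| = r):
  p(3) = (4)·3^0 + (0)·3^1 + (4)·3^2 + (3)·3^3 = 121.
  |p(3)| = 121.
Since all nonzero coefficients share the same sign, |p(3)| = 121 = M_tri(3); the triangle bound is attained at z = 3, so in fact M(r) = 121.

M_tri(3) = 121; |p(3)| = 121; equality at z=3: yes.


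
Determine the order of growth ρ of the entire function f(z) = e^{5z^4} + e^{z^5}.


Each summand is entire of order 4 and 5 respectively (as in the single-exponential case). The order of a sum is at most the max of the orders, so ρ ≤ 5. For the lower bound: on |z|=r choose arg z so that 1z^5 is real positive; then |e^{1z^5}| = e^{1r^5} while |e^{5z^4}| ≤ e^{5r^4} = o(e^{1r^5}). So |f| ≥ e^{1r^5}(1 − o(1)) and ρ ≥ 5. Hence ρ = max(4, 5) = 5.
Therefore ρ = 5.

Order ρ = 5.


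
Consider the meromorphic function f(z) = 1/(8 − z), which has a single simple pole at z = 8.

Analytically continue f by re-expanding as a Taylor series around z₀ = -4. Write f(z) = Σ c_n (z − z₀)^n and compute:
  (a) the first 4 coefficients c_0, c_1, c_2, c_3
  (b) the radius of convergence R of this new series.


Let w = z − z₀, so z = z₀ + w.
Then 8 − z = 8 − (z₀ + w) = (8 − z₀) − w = 12 − w.
f(z) = 1/(12 − w) = (1/(12)) · 1/(1 − w/(12)) = Σ_{n≥0} w^n / (12)^(n+1).
So c_n = 1/(12)^(n+1):
  c_0 = 1/(12)^1 = 1/12.
  c_1 = 1/(12)^2 = 1/144.
  c_2 = 1/(12)^3 = 1/1728.
  c_3 = 1/(12)^4 = 1/20736.
The series is valid for |w/d| < 1, i.e. |z − z₀| < |d|.
Radius of convergence: R = |8 − z₀| = |12| = 12 (distance from z₀ to the singularity z = 8).

c_0 = 1/12, c_1 = 1/144, c_2 = 1/1728, c_3 = 1/20736; R = 12.


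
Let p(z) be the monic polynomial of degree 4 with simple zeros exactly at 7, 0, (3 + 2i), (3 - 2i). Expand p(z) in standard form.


The polynomial is p(z) = ∏_{α ∈ S} (z − α), where S = {7, 0, (3 + 2i), (3 - 2i)}.
Expanding the product yields: p(z) = z^4 -13·z^3 + 55·z^2 -91·z.
Note conjugate pairs combine to real quadratics: (z − (3+2i))(z − (3−2i)) = z² − 6z + 13.
The resulting polynomial has degree 4 and real coefficients as required.

p(z) = z^4 -13·z^3 + 55·z^2 -91·z.


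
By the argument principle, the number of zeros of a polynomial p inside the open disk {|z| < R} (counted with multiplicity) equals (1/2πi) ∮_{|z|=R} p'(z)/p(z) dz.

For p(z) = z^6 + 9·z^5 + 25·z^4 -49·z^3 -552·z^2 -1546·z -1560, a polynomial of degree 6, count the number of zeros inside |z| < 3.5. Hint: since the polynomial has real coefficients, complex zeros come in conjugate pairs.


The zeros of p are: -3, (-3 + 1i), (-3 - 1i), 4, (-2 + 3i), (-2 - 3i).
Their magnitudes are: 3, 3.162, 3.162, 4, 3.606, 3.606.
Zeros with |z| < R = 3.5: -3, (-3 + 1i), (-3 - 1i).
Count = 3.
By the argument principle, (1/2πi) ∮_{|z|=R} p'(z)/p(z) dz equals exactly this count.

Number of zeros inside |z| < 3.5: 3.


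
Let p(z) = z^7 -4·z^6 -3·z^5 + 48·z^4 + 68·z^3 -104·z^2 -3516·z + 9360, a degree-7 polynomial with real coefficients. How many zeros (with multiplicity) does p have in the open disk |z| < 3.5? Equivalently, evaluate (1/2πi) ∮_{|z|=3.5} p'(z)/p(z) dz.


The zeros of p are: -4, (3 + 1i), (3 - 1i), (3 + 3i), (3 - 3i), (-2 + 3i), (-2 - 3i).
Their magnitudes are: 4, 3.162, 3.162, 4.243, 4.243, 3.606, 3.606.
Zeros with |z| < R = 3.5: (3 + 1i), (3 - 1i).
Count = 2.
By the argument principle, (1/2πi) ∮_{|z|=R} p'(z)/p(z) dz equals exactly this count.

Number of zeros inside |z| < 3.5: 2.


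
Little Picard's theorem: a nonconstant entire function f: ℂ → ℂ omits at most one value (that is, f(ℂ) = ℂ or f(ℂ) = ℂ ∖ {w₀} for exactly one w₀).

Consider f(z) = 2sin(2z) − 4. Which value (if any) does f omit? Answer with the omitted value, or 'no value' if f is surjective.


Little Picard bounds the complement of f(ℂ) to at most one point.
sin is entire and surjective onto ℂ: for every w ∈ ℂ, sin(ζ) = w has a solution ζ ∈ ℂ (e.g., via the complex inverse arcsin). With ζ = 2z this gives z = ζ/(2). Then 2·sin(2z) takes every value in 2·ℂ = ℂ, and adding -4 is a bijection of ℂ. So f is surjective and omits no value. (Note: only on the real line is sin bounded by [−1, 1].)

Omitted value: no value.


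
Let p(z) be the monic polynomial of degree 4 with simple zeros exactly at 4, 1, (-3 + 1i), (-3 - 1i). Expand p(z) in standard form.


The polynomial is p(z) = ∏_{α ∈ S} (z − α), where S = {4, 1, (-3 + 1i), (-3 - 1i)}.
Expanding the product yields: p(z) = z^4 + z^3 -16·z^2 -26·z + 40.
Note conjugate pairs combine to real quadratics: (z − (-3+1i))(z − (-3−1i)) = z² + 6z + 10.
The resulting polynomial has degree 4 and real coefficients as required.

p(z) = z^4 + z^3 -16·z^2 -26·z + 40.


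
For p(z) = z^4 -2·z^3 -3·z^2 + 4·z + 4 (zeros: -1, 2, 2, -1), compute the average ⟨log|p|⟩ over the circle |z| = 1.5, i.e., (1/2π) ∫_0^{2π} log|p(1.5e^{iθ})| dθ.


Zeros: -1, -1, 2, 2; r = 1.5.
Inside |z| < r: -1, -1. Outside (|z| ≥ r): 2, 2.
p(0) = 4, so log|p(0)| = log(4) = 1.3863.
Apply Jensen: I(r) = log|p(0)| + Σ_k log(r/|z_k|), summed over zeros inside |z| < r.
  log(r/|z_k|) for z_k = -1: log(1.5/1) = 0.4055
  log(r/|z_k|) for z_k = -1: log(1.5/1) = 0.4055
  Outside zeros (2, 2) contribute nothing to the Jensen sum.
Sum over inside zeros: 0.8109.
I(r) = log|p(0)| + (inside sum) = 1.3863 + 0.8109 = 2.1972.
Note: since some zeros are outside |z| ≤ r, the simplified n·log(r) form does NOT apply — only the inside zeros contribute.

I(r) ≈ 2.1972.


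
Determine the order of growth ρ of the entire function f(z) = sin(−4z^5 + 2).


Write sin(w) = (e^{iw} ± e^{−iw})/(2 or 2i), so |sin(w)| ≤ e^{|w|}. With w = −4z^5 + 2, |w| ≤ 4r^5 + 2 on |z|=r, giving M(r) ≤ e^{4r^5 + 2} and ρ ≤ 5. For the lower bound, choose z on |z|=r with -4z^5 purely imaginary of modulus 4r^5; then |sin(−4z^5 + 2)| grows like e^{4r^5}/2, so ρ ≥ 5. Hence ρ = 5.
Therefore ρ = 5.

Order ρ = 5.


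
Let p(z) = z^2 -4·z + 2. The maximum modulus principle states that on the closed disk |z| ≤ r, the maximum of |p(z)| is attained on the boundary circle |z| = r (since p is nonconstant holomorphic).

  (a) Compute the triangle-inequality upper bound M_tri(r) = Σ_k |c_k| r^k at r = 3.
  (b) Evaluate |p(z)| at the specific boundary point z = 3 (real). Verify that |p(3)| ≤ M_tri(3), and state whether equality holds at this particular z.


Coefficients: c_0 = 2, c_1 = -4, c_2 = 1. Radius r = 3.
Part (a). Triangle bound: M_tri(r) = Σ_k |c_k| r^k
  = |2|·3^0 + |-4|·3^1 + |1|·3^2
  = 2 + 12 + 9 = 23.
This bounds M(r) := max_{|z|=r} |p(z)| from above; equality holds iff all terms c_k z^k can be made to align in phase at a single z on |z|=r.
Part (b). At z = 3 (real, on the circle |z| = r):
  p(3) = (2)·3^0 + (-4)·3^1 + (1)·3^2 = -1.
  |p(3)| = 1.
Check: |p(3)| = 1 ≤ 23 = M_tri(3). ✓ Equality does not hold at z = 3 (the coefficients have mixed signs, so the terms do not all align in phase there).

M_tri(3) = 23; |p(3)| = 1; equality at z=3: no.


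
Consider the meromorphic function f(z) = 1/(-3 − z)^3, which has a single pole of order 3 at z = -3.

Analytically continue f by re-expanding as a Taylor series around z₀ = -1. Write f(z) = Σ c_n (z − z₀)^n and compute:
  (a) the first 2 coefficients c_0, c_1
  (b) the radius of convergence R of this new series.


Let w = z − z₀, so z = z₀ + w.
Then -3 − z = -3 − (z₀ + w) = (-3 − z₀) − w = -2 − w.
f(z) = 1/(-2 − w)^3 = (1/(-2)^3) · (1 − w/(-2))^{−3}.
By the binomial series (1−u)^{−3} = Σ_{n≥0} C(n+2, 2) u^n for |u|<1, with u = w/(-2):
  c_n = C(n+2, 2) / (-2)^(n+3).
  c_0 = 1/(-2)^3 = -1/8.
  c_1 = 3/(-2)^4 = 3/16.
The series is valid for |w/d| < 1, i.e. |z − z₀| < |d|.
Radius of convergence: R = |-3 − z₀| = |-2| = 2 (distance from z₀ to the singularity z = -3).

c_0 = -1/8, c_1 = 3/16; R = 2.


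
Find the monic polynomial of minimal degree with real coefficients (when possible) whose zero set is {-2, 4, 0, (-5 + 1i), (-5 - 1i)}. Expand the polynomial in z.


The polynomial is p(z) = ∏_{α ∈ S} (z − α), where S = {-2, 4, 0, (-5 + 1i), (-5 - 1i)}.
Expanding the product yields: p(z) = z^5 + 8·z^4 -2·z^3 -132·z^2 -208·z.
Note conjugate pairs combine to real quadratics: (z − (-5+1i))(z − (-5−1i)) = z² + 10z + 26.
The resulting polynomial has degree 5 and real coefficients as required.

p(z) = z^5 + 8·z^4 -2·z^3 -132·z^2 -208·z.


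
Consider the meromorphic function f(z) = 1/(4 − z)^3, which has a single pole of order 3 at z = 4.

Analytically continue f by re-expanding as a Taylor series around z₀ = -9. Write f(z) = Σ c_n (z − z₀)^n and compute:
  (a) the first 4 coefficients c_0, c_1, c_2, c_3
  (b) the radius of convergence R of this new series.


Let w = z − z₀, so z = z₀ + w.
Then 4 − z = 4 − (z₀ + w) = (4 − z₀) − w = 13 − w.
f(z) = 1/(13 − w)^3 = (1/(13)^3) · (1 − w/(13))^{−3}.
By the binomial series (1−u)^{−3} = Σ_{n≥0} C(n+2, 2) u^n for |u|<1, with u = w/(13):
  c_n = C(n+2, 2) / (13)^(n+3).
  c_0 = 1/(13)^3 = 1/2197.
  c_1 = 3/(13)^4 = 3/28561.
  c_2 = 6/(13)^5 = 6/371293.
  c_3 = 10/(13)^6 = 10/4826809.
The series is valid for |w/d| < 1, i.e. |z − z₀| < |d|.
Radius of convergence: R = |4 − z₀| = |13| = 13 (distance from z₀ to the singularity z = 4).

c_0 = 1/2197, c_1 = 3/28561, c_2 = 6/371293, c_3 = 10/4826809; R = 13.


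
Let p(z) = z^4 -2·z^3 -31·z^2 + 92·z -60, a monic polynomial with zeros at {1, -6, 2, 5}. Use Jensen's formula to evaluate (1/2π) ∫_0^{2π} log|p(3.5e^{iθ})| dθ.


Zeros: -6, 1, 2, 5; r = 3.5.
Inside |z| < r: 1, 2. Outside (|z| ≥ r): -6, 5.
p(0) = -60, so log|p(0)| = log(60) = 4.0943.
Apply Jensen: I(r) = log|p(0)| + Σ_k log(r/|z_k|), summed over zeros inside |z| < r.
  log(r/|z_k|) for z_k = 1: log(3.5/1) = 1.2528
  log(r/|z_k|) for z_k = 2: log(3.5/2) = 0.5596
  Outside zeros (-6, 5) contribute nothing to the Jensen sum.
Sum over inside zeros: 1.8124.
I(r) = log|p(0)| + (inside sum) = 4.0943 + 1.8124 = 5.9067.
Note: since some zeros are outside |z| ≤ r, the simplified n·log(r) form does NOT apply — only the inside zeros contribute.

I(r) ≈ 5.9067.


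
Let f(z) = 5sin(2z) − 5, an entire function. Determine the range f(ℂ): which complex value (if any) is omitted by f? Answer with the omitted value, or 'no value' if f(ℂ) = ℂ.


Little Picard bounds the complement of f(ℂ) to at most one point.
sin is entire and surjective onto ℂ: for every w ∈ ℂ, sin(ζ) = w has a solution ζ ∈ ℂ (e.g., via the complex inverse arcsin). With ζ = 2z this gives z = ζ/(2). Then 5·sin(2z) takes every value in 5·ℂ = ℂ, and adding -5 is a bijection of ℂ. So f is surjective and omits no value. (Note: only on the real line is sin bounded by [−1, 1].)

Omitted value: no value.


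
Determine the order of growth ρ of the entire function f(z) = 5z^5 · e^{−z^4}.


M(r) = max_{|z|=r} |5|·|z|^5·|e^{−z^4}| = 5·r^5 · e^{1r^4} (the factors attain their maxima compatibly on |z|=r). Then log M(r) = log 5 + 5·log r + 1r^4, dominated by the last term, so log log M(r) ~ 4·log r. The polynomial factor 5z^5 contributes only a log r term and does not affect the order. ρ = 4.
Therefore ρ = 4.

Order ρ = 4.


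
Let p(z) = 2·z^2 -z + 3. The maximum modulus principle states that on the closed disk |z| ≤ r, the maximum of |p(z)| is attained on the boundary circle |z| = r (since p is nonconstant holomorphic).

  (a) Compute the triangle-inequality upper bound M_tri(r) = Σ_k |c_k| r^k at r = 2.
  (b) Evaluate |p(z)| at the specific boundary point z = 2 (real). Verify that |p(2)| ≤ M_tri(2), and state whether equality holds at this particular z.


Coefficients: c_0 = 3, c_1 = -1, c_2 = 2. Radius r = 2.
Part (a). Triangle bound: M_tri(r) = Σ_k |c_k| r^k
  = |3|·2^0 + |-1|·2^1 + |2|·2^2
  = 3 + 2 + 8 = 13.
This bounds M(r) := max_{|z|=r} |p(z)| from above; equality holds iff all terms c_k z^k can be made to align in phase at a single z on |z|=r.
Part (b). At z = 2 (real, on the circle |z| = r):
  p(2) = (3)·2^0 + (-1)·2^1 + (2)·2^2 = 9.
  |p(2)| = 9.
Check: |p(2)| = 9 ≤ 13 = M_tri(2). ✓ Equality does not hold at z = 2 (the coefficients have mixed signs, so the terms do not all align in phase there).

M_tri(2) = 13; |p(2)| = 9; equality at z=2: no.


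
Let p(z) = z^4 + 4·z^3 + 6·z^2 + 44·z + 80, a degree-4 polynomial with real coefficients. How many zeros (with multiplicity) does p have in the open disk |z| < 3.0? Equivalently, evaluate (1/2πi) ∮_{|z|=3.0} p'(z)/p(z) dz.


The zeros of p are: -2, (1 + 3i), (1 - 3i), -4.
Their magnitudes are: 2, 3.162, 3.162, 4.
Zeros with |z| < R = 3.0: -2.
Count = 1.
By the argument principle, (1/2πi) ∮_{|z|=R} p'(z)/p(z) dz equals exactly this count.

Number of zeros inside |z| < 3.0: 1.


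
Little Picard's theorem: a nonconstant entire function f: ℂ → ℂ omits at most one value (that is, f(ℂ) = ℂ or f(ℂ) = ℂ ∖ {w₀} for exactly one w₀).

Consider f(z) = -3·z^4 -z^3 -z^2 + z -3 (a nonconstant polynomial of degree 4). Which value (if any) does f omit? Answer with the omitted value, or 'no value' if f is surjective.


Little Picard bounds the complement of f(ℂ) to at most one point.
For every w ∈ ℂ, the equation p(z) − w = 0 is a nonconstant polynomial in z and hence has at least one root by the fundamental theorem of algebra. So p is surjective onto ℂ, omitting no value.

Omitted value: no value.


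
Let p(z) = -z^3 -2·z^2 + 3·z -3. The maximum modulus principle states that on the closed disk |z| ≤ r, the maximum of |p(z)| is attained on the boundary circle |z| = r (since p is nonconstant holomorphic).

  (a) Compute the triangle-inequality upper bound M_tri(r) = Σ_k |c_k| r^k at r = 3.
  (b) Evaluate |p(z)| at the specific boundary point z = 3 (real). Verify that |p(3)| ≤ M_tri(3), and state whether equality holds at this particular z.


Coefficients: c_0 = -3, c_1 = 3, c_2 = -2, c_3 = -1. Radius r = 3.
Part (a). Triangle bound: M_tri(r) = Σ_k |c_k| r^k
  = |-3|·3^0 + |3|·3^1 + |-2|·3^2 + |-1|·3^3
  = 3 + 9 + 18 + 27 = 57.
This bounds M(r) := max_{|z|=r} |p(z)| from above; equality holds iff all terms c_k z^k can be made to align in phase at a single z on |z|=r.
Part (b). At z = 3 (real, on the circle |z| = r):
  p(3) = (-3)·3^0 + (3)·3^1 + (-2)·3^2 + (-1)·3^3 = -39.
  |p(3)| = 39.
Check: |p(3)| = 39 ≤ 57 = M_tri(3). ✓ Equality does not hold at z = 3 (the coefficients have mixed signs, so the terms do not all align in phase there).

M_tri(3) = 57; |p(3)| = 39; equality at z=3: no.


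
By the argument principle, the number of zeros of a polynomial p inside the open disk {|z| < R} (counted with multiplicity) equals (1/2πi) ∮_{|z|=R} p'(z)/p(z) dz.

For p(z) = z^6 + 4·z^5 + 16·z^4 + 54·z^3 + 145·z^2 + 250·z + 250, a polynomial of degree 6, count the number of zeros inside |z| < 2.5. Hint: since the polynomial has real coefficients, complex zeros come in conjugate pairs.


The zeros of p are: (1 + 3i), (1 - 3i), (-2 + 1i), (-2 - 1i), (-1 + 2i), (-1 - 2i).
Their magnitudes are: 3.162, 3.162, 2.236, 2.236, 2.236, 2.236.
Zeros with |z| < R = 2.5: (-2 + 1i), (-2 - 1i), (-1 + 2i), (-1 - 2i).
Count = 4.
By the argument principle, (1/2πi) ∮_{|z|=R} p'(z)/p(z) dz equals exactly this count.

Number of zeros inside |z| < 2.5: 4.


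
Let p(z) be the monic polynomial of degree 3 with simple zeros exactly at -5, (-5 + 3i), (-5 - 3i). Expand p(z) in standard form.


The polynomial is p(z) = ∏_{α ∈ S} (z − α), where S = {-5, (-5 + 3i), (-5 - 3i)}.
Expanding the product yields: p(z) = z^3 + 15·z^2 + 84·z + 170.
Note conjugate pairs combine to real quadratics: (z − (-5+3i))(z − (-5−3i)) = z² + 10z + 34.
The resulting polynomial has degree 3 and real coefficients as required.

p(z) = z^3 + 15·z^2 + 84·z + 170.


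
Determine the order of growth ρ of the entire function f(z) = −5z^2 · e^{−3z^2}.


M(r) = max_{|z|=r} |-5|·|z|^2·|e^{−3z^2}| = 5·r^2 · e^{3r^2} (the factors attain their maxima compatibly on |z|=r). Then log M(r) = log 5 + 2·log r + 3r^2, dominated by the last term, so log log M(r) ~ 2·log r. The polynomial factor -5z^2 contributes only a log r term and does not affect the order. ρ = 2.
Therefore ρ = 2.

Order ρ = 2.


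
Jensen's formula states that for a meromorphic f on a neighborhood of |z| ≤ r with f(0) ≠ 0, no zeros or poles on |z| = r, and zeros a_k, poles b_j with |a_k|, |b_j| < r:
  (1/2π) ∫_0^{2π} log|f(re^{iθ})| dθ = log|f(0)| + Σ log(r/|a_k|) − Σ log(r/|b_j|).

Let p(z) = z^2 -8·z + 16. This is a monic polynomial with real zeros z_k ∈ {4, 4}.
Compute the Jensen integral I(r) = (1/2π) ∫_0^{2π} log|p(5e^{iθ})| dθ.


Zeros: 4, 4; r = 5.
Inside |z| < r: 4, 4. Outside (|z| ≥ r): ∅.
p(0) = 16, so log|p(0)| = log(16) = 2.7726.
Apply Jensen: I(r) = log|p(0)| + Σ_k log(r/|z_k|), summed over zeros inside |z| < r.
  log(r/|z_k|) for z_k = 4: log(5/4) = 0.2231
  log(r/|z_k|) for z_k = 4: log(5/4) = 0.2231
Sum over inside zeros: 0.4463.
I(r) = log|p(0)| + (inside sum) = 2.7726 + 0.4463 = 3.2189.
Closed form (all zeros inside, monic): I(r) = n·log(r) = 2·log(5) = 3.2189. ✓

I(r) ≈ 3.2189.


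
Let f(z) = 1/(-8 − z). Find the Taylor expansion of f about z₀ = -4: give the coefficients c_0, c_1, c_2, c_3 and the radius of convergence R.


Let w = z − z₀, so z = z₀ + w.
Then -8 − z = -8 − (z₀ + w) = (-8 − z₀) − w = -4 − w.
f(z) = 1/(-4 − w) = (1/(-4)) · 1/(1 − w/(-4)) = Σ_{n≥0} w^n / (-4)^(n+1).
So c_n = 1/(-4)^(n+1):
  c_0 = 1/(-4)^1 = -1/4.
  c_1 = 1/(-4)^2 = 1/16.
  c_2 = 1/(-4)^3 = -1/64.
  c_3 = 1/(-4)^4 = 1/256.
The series is valid for |w/d| < 1, i.e. |z − z₀| < |d|.
Radius of convergence: R = |-8 − z₀| = |-4| = 4 (distance from z₀ to the singularity z = -8).

c_0 = -1/4, c_1 = 1/16, c_2 = -1/64, c_3 = 1/256; R = 4.


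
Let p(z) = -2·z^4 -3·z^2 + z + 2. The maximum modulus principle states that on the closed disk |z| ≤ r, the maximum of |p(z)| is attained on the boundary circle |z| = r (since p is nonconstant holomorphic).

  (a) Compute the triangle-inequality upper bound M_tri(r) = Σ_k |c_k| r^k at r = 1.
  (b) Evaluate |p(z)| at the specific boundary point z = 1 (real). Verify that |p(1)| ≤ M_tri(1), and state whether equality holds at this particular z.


Coefficients: c_0 = 2, c_1 = 1, c_2 = -3, c_3 = 0, c_4 = -2. Radius r = 1.
Part (a). Triangle bound: M_tri(r) = Σ_k |c_k| r^k
  = |2|·1^0 + |1|·1^1 + |-3|·1^2 + |0|·1^3 + |-2|·1^4
  = 2 + 1 + 3 + 0 + 2 = 8.
This bounds M(r) := max_{|z|=r} |p(z)| from above; equality holds iff all terms c_k z^k can be made to align in phase at a single z on |z|=r.
Part (b). At z = 1 (real, on the circle |z| = r):
  p(1) = (2)·1^0 + (1)·1^1 + (-3)·1^2 + (0)·1^3 + (-2)·1^4 = -2.
  |p(1)| = 2.
Check: |p(1)| = 2 ≤ 8 = M_tri(1). ✓ Equality does not hold at z = 1 (the coefficients have mixed signs, so the terms do not all align in phase there).

M_tri(1) = 8; |p(1)| = 2; equality at z=1: no.


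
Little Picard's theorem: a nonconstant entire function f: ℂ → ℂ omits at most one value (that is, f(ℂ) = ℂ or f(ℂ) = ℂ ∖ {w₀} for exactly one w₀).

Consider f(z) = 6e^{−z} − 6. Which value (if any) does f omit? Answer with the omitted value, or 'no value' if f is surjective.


Little Picard bounds the complement of f(ℂ) to at most one point.
e^{−z} is never zero on ℂ, so 6·e^{−z} takes every value in ℂ ∖ {0}. Adding -6 shifts the range to ℂ ∖ {-6}. Thus f omits exactly the value -6.

Omitted value: -6.


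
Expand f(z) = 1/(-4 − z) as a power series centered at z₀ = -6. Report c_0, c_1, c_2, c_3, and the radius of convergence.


Let w = z − z₀, so z = z₀ + w.
Then -4 − z = -4 − (z₀ + w) = (-4 − z₀) − w = 2 − w.
f(z) = 1/(2 − w) = (1/(2)) · 1/(1 − w/(2)) = Σ_{n≥0} w^n / (2)^(n+1).
So c_n = 1/(2)^(n+1):
  c_0 = 1/(2)^1 = 1/2.
  c_1 = 1/(2)^2 = 1/4.
  c_2 = 1/(2)^3 = 1/8.
  c_3 = 1/(2)^4 = 1/16.
The series is valid for |w/d| < 1, i.e. |z − z₀| < |d|.
Radius of convergence: R = |-4 − z₀| = |2| = 2 (distance from z₀ to the singularity z = -4).

c_0 = 1/2, c_1 = 1/4, c_2 = 1/8, c_3 = 1/16; R = 2.


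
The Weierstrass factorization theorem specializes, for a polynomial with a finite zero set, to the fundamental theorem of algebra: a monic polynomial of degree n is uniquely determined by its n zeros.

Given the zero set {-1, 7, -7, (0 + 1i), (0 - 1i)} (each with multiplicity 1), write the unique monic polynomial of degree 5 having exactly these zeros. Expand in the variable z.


The polynomial is p(z) = ∏_{α ∈ S} (z − α), where S = {-1, 7, -7, (0 + 1i), (0 - 1i)}.
Expanding the product yields: p(z) = z^5 + z^4 -48·z^3 -48·z^2 -49·z -49.
Note conjugate pairs combine to real quadratics: (z − (0+1i))(z − (0−1i)) = z² + 1.
The resulting polynomial has degree 5 and real coefficients as required.

p(z) = z^5 + z^4 -48·z^3 -48·z^2 -49·z -49.


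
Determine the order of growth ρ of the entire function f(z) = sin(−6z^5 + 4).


Write sin(w) = (e^{iw} ± e^{−iw})/(2 or 2i), so |sin(w)| ≤ e^{|w|}. With w = −6z^5 + 4, |w| ≤ 6r^5 + 4 on |z|=r, giving M(r) ≤ e^{6r^5 + 4} and ρ ≤ 5. For the lower bound, choose z on |z|=r with -6z^5 purely imaginary of modulus 6r^5; then |sin(−6z^5 + 4)| grows like e^{6r^5}/2, so ρ ≥ 5. Hence ρ = 5.
Therefore ρ = 5.

Order ρ = 5.


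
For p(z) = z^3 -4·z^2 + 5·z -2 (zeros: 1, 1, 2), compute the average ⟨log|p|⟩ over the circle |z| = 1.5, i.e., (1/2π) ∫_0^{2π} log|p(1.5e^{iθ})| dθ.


Zeros: 1, 1, 2; r = 1.5.
Inside |z| < r: 1, 1. Outside (|z| ≥ r): 2.
p(0) = -2, so log|p(0)| = log(2) = 0.6931.
Apply Jensen: I(r) = log|p(0)| + Σ_k log(r/|z_k|), summed over zeros inside |z| < r.
  log(r/|z_k|) for z_k = 1: log(1.5/1) = 0.4055
  log(r/|z_k|) for z_k = 1: log(1.5/1) = 0.4055
  Outside zeros (2) contribute nothing to the Jensen sum.
Sum over inside zeros: 0.8109.
I(r) = log|p(0)| + (inside sum) = 0.6931 + 0.8109 = 1.5041.
Note: since some zeros are outside |z| ≤ r, the simplified n·log(r) form does NOT apply — only the inside zeros contribute.

I(r) ≈ 1.5041.


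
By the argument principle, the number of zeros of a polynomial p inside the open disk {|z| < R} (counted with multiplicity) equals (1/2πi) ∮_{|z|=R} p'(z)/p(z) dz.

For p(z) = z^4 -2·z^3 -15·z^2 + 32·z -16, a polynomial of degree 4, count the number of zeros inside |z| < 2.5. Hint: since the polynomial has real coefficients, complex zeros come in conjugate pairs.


The zeros of p are: 1, 1, -4, 4.
Their magnitudes are: 1, 1, 4, 4.
Zeros with |z| < R = 2.5: 1, 1.
Count = 2.
By the argument principle, (1/2πi) ∮_{|z|=R} p'(z)/p(z) dz equals exactly this count.

Number of zeros inside |z| < 2.5: 2.


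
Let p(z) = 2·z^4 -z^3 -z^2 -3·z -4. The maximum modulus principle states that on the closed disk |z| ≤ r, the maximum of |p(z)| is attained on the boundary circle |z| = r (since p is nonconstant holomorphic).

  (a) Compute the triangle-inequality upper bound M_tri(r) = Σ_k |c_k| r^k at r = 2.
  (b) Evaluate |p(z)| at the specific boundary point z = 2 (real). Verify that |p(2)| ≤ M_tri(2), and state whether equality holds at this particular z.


Coefficients: c_0 = -4, c_1 = -3, c_2 = -1, c_3 = -1, c_4 = 2. Radius r = 2.
Part (a). Triangle bound: M_tri(r) = Σ_k |c_k| r^k
  = |-4|·2^0 + |-3|·2^1 + |-1|·2^2 + |-1|·2^3 + |2|·2^4
  = 4 + 6 + 4 + 8 + 32 = 54.
This bounds M(r) := max_{|z|=r} |p(z)| from above; equality holds iff all terms c_k z^k can be made to align in phase at a single z on |z|=r.
Part (b). At z = 2 (real, on the circle |z| = r):
  p(2) = (-4)·2^0 + (-3)·2^1 + (-1)·2^2 + (-1)·2^3 + (2)·2^4 = 10.
  |p(2)| = 10.
Check: |p(2)| = 10 ≤ 54 = M_tri(2). ✓ Equality does not hold at z = 2 (the coefficients have mixed signs, so the terms do not all align in phase there).

M_tri(2) = 54; |p(2)| = 10; equality at z=2: no.


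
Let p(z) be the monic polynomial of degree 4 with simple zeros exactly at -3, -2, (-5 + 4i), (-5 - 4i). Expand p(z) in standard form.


The polynomial is p(z) = ∏_{α ∈ S} (z − α), where S = {-3, -2, (-5 + 4i), (-5 - 4i)}.
Expanding the product yields: p(z) = z^4 + 15·z^3 + 97·z^2 + 265·z + 246.
Note conjugate pairs combine to real quadratics: (z − (-5+4i))(z − (-5−4i)) = z² + 10z + 41.
The resulting polynomial has degree 4 and real coefficients as required.

p(z) = z^4 + 15·z^3 + 97·z^2 + 265·z + 246.


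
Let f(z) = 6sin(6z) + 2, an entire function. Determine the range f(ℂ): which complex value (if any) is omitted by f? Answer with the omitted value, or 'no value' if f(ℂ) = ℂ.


Little Picard bounds the complement of f(ℂ) to at most one point.
sin is entire and surjective onto ℂ: for every w ∈ ℂ, sin(ζ) = w has a solution ζ ∈ ℂ (e.g., via the complex inverse arcsin). With ζ = 6z this gives z = ζ/(6). Then 6·sin(6z) takes every value in 6·ℂ = ℂ, and adding 2 is a bijection of ℂ. So f is surjective and omits no value. (Note: only on the real line is sin bounded by [−1, 1].)

Omitted value: no value.


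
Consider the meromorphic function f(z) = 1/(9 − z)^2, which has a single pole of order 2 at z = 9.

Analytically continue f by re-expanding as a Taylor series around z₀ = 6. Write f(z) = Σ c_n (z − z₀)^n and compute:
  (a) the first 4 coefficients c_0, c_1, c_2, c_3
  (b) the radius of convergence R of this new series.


Let w = z − z₀, so z = z₀ + w.
Then 9 − z = 9 − (z₀ + w) = (9 − z₀) − w = 3 − w.
f(z) = 1/(3 − w)^2 = (1/(3)^2) · (1 − w/(3))^{−2}.
By the binomial series (1−u)^{−2} = Σ_{n≥0} C(n+1, 1) u^n for |u|<1, with u = w/(3):
  c_n = C(n+1, 1) / (3)^(n+2).
  c_0 = 1/(3)^2 = 1/9.
  c_1 = 2/(3)^3 = 2/27.
  c_2 = 3/(3)^4 = 1/27.
  c_3 = 4/(3)^5 = 4/243.
The series is valid for |w/d| < 1, i.e. |z − z₀| < |d|.
Radius of convergence: R = |9 − z₀| = |3| = 3 (distance from z₀ to the singularity z = 9).

c_0 = 1/9, c_1 = 2/27, c_2 = 1/27, c_3 = 4/243; R = 3.


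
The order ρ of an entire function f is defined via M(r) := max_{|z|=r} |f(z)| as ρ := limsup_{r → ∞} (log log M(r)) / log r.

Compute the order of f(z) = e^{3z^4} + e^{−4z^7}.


Each summand is entire of order 4 and 7 respectively (as in the single-exponential case). The order of a sum is at most the max of the orders, so ρ ≤ 7. For the lower bound: on |z|=r choose arg z so that -4z^7 is real positive; then |e^{-4z^7}| = e^{4r^7} while |e^{3z^4}| ≤ e^{3r^4} = o(e^{4r^7}). So |f| ≥ e^{4r^7}(1 − o(1)) and ρ ≥ 7. Hence ρ = max(4, 7) = 7.
Therefore ρ = 7.

Order ρ = 7.


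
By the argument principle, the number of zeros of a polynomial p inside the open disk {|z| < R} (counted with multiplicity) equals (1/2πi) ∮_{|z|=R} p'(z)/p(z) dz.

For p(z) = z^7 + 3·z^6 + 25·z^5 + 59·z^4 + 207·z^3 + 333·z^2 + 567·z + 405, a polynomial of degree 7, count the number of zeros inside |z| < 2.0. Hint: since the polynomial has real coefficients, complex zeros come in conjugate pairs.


The zeros of p are: (-1 + 2i), (-1 - 2i), (0 + 3i), (0 - 3i), (0 + 3i), (0 - 3i), -1.
Their magnitudes are: 2.236, 2.236, 3, 3, 3, 3, 1.
Zeros with |z| < R = 2.0: -1.
Count = 1.
By the argument principle, (1/2πi) ∮_{|z|=R} p'(z)/p(z) dz equals exactly this count.

Number of zeros inside |z| < 2.0: 1.
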